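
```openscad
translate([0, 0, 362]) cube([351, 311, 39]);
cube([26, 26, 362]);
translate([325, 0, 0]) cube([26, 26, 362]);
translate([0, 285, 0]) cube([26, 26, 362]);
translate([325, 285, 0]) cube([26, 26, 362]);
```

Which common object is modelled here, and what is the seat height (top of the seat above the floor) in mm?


A stool. The seat height is 401 mm.

A 351×311×39 slab at z = 362 on four corner posts — a stool. The seat top is 362 + 39 = 401 mm.


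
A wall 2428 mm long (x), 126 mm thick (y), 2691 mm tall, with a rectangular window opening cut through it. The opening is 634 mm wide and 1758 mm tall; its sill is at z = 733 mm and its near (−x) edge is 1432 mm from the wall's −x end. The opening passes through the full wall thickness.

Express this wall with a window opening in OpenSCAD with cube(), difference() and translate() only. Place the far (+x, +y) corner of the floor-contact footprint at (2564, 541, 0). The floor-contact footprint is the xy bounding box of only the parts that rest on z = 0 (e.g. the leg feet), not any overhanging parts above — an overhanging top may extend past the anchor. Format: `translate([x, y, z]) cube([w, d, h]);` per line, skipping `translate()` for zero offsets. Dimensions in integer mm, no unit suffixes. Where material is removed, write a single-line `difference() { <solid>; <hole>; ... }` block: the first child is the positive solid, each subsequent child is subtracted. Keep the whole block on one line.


difference() { translate([136, 415, 0]) cube([2428, 126, 2691]); translate([1568, 415, 733]) cube([634, 126, 1758]); }


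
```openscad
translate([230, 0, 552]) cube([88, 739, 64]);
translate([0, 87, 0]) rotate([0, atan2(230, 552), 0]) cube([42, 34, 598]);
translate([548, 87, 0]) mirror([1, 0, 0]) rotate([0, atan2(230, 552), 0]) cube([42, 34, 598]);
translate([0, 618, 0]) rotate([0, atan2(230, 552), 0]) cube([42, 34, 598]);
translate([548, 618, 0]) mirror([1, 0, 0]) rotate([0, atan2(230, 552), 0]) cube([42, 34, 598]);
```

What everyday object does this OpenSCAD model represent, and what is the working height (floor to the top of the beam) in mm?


A sawhorse. The overall height is 616 mm.

A beam across two mirrored pairs of raked legs — a sawhorse. The beam's underside is at z = 552 (matching the legs' vertical rise in atan2(230, 552)) and the beam is 64 mm tall, so its top is at 552 + 64 = 616 mm. The raked legs top out at the beam's underside, so that is the highest point.


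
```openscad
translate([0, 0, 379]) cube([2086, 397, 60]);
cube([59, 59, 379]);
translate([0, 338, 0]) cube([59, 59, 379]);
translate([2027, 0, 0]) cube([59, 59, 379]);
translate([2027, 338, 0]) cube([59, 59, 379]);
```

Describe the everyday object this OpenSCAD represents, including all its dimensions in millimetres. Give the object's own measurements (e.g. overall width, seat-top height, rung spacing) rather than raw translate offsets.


A long wooden bench with a 2086 mm (x) × 397 mm (y) seat, 60 mm thick, its top surface 439 mm above the floor. Four 59 mm square legs at the seat corners, flush with the edges, run from z = 0 to the seat underside.


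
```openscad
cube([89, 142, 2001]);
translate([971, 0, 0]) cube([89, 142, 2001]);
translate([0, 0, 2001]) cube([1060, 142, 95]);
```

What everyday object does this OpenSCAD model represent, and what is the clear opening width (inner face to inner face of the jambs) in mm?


A door frame. The clear opening width is 882 mm.

Two 2001 mm tall posts with a header on top — a door frame. The left jamb is 89 mm wide at x = 0; the right jamb starts at x = 971. The clear opening is 971 − 89 = 882 mm.


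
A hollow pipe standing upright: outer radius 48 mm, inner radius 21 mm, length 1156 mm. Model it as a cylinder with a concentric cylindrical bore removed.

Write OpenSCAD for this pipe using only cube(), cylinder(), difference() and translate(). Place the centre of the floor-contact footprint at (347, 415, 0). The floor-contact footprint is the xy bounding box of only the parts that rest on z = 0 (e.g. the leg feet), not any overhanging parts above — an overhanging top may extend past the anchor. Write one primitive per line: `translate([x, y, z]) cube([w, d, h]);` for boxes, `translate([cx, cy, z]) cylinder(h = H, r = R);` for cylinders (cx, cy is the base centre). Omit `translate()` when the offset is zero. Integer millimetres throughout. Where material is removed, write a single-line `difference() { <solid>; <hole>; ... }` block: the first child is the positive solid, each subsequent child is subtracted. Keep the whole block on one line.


difference() { translate([347, 415, 0]) cylinder(h = 1156, r = 48); translate([347, 415, 0]) cylinder(h = 1156, r = 21); }


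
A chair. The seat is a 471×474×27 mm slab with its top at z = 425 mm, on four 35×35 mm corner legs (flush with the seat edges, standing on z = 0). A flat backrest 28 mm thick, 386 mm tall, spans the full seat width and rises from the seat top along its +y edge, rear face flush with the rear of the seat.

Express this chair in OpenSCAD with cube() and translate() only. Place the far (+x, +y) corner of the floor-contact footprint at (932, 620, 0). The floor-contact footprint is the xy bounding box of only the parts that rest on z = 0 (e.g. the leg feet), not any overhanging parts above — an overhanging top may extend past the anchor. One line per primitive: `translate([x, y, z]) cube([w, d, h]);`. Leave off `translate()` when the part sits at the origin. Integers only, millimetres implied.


translate([461, 146, 398]) cube([471, 474, 27]);
translate([461, 146, 0]) cube([35, 35, 398]);
translate([897, 146, 0]) cube([35, 35, 398]);
translate([461, 585, 0]) cube([35, 35, 398]);
translate([897, 585, 0]) cube([35, 35, 398]);
translate([461, 592, 425]) cube([471, 28, 386]);


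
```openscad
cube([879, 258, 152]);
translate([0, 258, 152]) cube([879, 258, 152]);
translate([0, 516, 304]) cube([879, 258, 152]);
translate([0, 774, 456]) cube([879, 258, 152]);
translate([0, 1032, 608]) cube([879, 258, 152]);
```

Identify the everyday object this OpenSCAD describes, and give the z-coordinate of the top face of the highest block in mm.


A staircase. The total rise is 760 mm.

5 identical blocks, each offset up and back from the previous — a staircase. Each step is 152 mm tall and there are 5 of them, so the total rise is 5 × 152 = 760 mm.


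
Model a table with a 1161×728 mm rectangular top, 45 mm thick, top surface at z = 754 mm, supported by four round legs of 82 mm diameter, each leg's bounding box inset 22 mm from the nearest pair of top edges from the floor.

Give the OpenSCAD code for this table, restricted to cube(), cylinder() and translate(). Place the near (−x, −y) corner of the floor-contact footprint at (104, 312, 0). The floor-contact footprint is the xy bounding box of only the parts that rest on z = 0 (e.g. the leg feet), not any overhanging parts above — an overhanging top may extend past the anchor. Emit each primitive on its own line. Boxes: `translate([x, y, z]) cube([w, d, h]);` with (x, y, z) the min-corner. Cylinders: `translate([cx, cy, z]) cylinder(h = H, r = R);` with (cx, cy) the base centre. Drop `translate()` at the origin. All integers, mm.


translate([82, 290, 709]) cube([1161, 728, 45]);
translate([145, 353, 0]) cylinder(h = 709, r = 41);
translate([1180, 353, 0]) cylinder(h = 709, r = 41);
translate([145, 955, 0]) cylinder(h = 709, r = 41);
translate([1180, 955, 0]) cylinder(h = 709, r = 41);


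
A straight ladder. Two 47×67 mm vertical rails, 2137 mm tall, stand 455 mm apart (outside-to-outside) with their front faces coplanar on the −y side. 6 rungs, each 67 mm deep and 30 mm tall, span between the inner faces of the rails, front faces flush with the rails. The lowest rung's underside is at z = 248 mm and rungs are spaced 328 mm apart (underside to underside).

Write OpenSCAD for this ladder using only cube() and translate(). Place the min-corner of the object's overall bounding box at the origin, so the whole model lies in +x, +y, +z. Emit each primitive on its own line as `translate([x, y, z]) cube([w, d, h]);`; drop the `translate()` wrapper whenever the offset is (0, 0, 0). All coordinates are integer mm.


// rung span = 455 - 2*47 = 361
// rung[k] z = 248 + k*328
cube([47, 67, 2137]);
translate([408, 0, 0]) cube([47, 67, 2137]);
translate([47, 0, 248]) cube([361, 67, 30]);
translate([47, 0, 576]) cube([361, 67, 30]);
translate([47, 0, 904]) cube([361, 67, 30]);
translate([47, 0, 1232]) cube([361, 67, 30]);
translate([47, 0, 1560]) cube([361, 67, 30]);
translate([47, 0, 1888]) cube([361, 67, 30]);


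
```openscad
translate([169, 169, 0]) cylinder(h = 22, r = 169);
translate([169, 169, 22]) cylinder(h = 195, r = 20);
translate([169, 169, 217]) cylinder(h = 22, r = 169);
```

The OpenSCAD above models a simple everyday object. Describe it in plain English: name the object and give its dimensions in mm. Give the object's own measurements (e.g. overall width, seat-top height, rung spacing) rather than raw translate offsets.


A spool: two coaxial disc flanges of radius 169 mm and thickness 22 mm, joined by a core cylinder of radius 20 mm and height 195 mm. The lower flange rests on z = 0 and the three cylinders share a vertical axis.


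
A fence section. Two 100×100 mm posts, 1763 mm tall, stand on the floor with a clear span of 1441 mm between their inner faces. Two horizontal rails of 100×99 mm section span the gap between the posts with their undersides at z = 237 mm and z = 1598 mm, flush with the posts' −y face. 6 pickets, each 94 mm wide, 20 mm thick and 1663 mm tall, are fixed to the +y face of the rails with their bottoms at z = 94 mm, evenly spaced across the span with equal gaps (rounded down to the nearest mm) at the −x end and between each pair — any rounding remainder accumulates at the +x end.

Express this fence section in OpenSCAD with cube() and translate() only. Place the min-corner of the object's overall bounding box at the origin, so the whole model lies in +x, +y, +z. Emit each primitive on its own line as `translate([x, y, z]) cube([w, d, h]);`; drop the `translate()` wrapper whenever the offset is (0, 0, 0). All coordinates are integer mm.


cube([100, 100, 1763]);
translate([1541, 0, 0]) cube([100, 100, 1763]);
translate([100, 0, 237]) cube([1441, 100, 99]);
translate([100, 0, 1598]) cube([1441, 100, 99]);
translate([225, 100, 94]) cube([94, 20, 1663]);
translate([444, 100, 94]) cube([94, 20, 1663]);
translate([663, 100, 94]) cube([94, 20, 1663]);
translate([882, 100, 94]) cube([94, 20, 1663]);
translate([1101, 100, 94]) cube([94, 20, 1663]);
translate([1320, 100, 94]) cube([94, 20, 1663]);


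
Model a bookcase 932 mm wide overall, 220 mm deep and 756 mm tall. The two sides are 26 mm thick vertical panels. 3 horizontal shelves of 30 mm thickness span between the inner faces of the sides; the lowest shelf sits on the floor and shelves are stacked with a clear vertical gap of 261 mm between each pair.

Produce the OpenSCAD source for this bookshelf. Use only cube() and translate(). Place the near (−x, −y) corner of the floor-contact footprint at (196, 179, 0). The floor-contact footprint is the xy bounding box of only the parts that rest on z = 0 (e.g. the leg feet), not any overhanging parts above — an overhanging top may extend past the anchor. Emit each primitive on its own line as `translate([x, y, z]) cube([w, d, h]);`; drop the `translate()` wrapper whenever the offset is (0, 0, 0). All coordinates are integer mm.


translate([196, 179, 0]) cube([26, 220, 756]);
translate([1102, 179, 0]) cube([26, 220, 756]);
translate([222, 179, 0]) cube([880, 220, 30]);
translate([222, 179, 291]) cube([880, 220, 30]);
translate([222, 179, 582]) cube([880, 220, 30]);


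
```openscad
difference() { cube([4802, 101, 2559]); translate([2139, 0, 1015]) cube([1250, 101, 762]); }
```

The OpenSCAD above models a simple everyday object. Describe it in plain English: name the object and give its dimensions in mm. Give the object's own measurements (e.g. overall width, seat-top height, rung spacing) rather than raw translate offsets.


A wall 4802 mm long (x), 101 mm thick (y), 2559 mm tall, with a rectangular window opening cut through it. The opening is 1250 mm wide and 762 mm tall; its sill is at z = 1015 mm and its near (−x) edge is 2139 mm from the wall's −x end. The opening passes through the full wall thickness.


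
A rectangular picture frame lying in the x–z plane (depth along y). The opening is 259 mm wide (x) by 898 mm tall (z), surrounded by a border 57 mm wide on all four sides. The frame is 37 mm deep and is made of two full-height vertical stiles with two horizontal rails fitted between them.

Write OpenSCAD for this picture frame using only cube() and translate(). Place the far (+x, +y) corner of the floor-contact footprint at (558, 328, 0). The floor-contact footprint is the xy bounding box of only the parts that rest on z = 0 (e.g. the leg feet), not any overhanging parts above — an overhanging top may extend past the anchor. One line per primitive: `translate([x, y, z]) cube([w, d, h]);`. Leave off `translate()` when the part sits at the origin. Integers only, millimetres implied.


translate([185, 291, 0]) cube([57, 37, 1012]);
translate([501, 291, 0]) cube([57, 37, 1012]);
translate([242, 291, 0]) cube([259, 37, 57]);
translate([242, 291, 955]) cube([259, 37, 57]);


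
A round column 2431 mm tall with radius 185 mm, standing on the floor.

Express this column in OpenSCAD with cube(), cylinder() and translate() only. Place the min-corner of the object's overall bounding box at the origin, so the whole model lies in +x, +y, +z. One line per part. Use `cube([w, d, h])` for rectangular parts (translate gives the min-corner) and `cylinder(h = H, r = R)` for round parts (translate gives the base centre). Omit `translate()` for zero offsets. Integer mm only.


translate([185, 185, 0]) cylinder(h = 2431, r = 185);


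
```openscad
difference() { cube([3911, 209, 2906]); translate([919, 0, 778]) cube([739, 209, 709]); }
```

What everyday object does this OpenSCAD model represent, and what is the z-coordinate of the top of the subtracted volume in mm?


A wall with a window opening. The window head height is 1487 mm.

A wall with a rectangular opening subtracted — a window. Sill at z = 778, opening 709 mm tall, so the head is at 778 + 709 = 1487 mm.


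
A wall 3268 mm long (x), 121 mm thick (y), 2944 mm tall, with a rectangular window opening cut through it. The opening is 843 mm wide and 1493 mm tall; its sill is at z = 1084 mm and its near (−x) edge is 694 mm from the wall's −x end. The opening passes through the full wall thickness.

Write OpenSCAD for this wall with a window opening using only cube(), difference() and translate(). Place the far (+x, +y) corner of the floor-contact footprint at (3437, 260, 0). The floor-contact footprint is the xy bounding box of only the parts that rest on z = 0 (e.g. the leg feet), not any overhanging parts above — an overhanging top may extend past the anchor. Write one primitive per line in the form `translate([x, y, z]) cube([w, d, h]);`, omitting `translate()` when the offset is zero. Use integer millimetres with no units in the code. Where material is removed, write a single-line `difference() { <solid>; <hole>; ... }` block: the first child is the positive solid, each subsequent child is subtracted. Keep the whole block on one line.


difference() { translate([169, 139, 0]) cube([3268, 121, 2944]); translate([863, 139, 1084]) cube([843, 121, 1493]); }


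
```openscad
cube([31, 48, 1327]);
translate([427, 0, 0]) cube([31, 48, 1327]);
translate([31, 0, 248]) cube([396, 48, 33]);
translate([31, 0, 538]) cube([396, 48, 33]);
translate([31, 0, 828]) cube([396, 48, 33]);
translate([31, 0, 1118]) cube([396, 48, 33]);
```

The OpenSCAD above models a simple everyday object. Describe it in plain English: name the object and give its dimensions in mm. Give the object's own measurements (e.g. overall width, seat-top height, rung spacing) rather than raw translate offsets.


A straight ladder. Two 31×48 mm vertical rails, 1327 mm tall, stand 458 mm apart (outside-to-outside) with their front faces coplanar on the −y side. 4 rungs, each 48 mm deep and 33 mm tall, span between the inner faces of the rails, front faces flush with the rails. The lowest rung's underside is at z = 248 mm and rungs are spaced 290 mm apart (underside to underside).


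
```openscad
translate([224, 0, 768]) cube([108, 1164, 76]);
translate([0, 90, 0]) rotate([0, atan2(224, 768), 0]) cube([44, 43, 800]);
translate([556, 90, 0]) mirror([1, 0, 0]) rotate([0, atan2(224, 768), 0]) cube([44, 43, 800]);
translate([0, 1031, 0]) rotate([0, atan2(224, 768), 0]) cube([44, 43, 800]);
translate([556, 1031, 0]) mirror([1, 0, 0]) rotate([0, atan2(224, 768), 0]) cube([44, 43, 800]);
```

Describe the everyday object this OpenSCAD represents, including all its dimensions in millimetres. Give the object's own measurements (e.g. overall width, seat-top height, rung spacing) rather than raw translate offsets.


A sawhorse. A 108×1164×76 mm beam (x, y, z) sits on two A-frame leg pairs. Each pair is two raked legs of 44×43 mm section (43 mm along y) splaying symmetrically in x. Each leg rises 768 mm vertically over 224 mm of horizontal reach and is 800 mm long along its own axis. Every leg's outer bottom edge rests on the floor and its outer top edge meets a bottom edge of the beam — the left legs (tilting toward +x) meet the beam's −x bottom edge, the right legs (their mirror images, tilting toward −x) meet its +x bottom edge — so the leg tops tuck under the beam, the beam's underside is 768 mm above the floor, and the feet are 556 mm apart outside-to-outside with the beam centred between them. The two leg pairs are set in 90 mm from either end of the beam.


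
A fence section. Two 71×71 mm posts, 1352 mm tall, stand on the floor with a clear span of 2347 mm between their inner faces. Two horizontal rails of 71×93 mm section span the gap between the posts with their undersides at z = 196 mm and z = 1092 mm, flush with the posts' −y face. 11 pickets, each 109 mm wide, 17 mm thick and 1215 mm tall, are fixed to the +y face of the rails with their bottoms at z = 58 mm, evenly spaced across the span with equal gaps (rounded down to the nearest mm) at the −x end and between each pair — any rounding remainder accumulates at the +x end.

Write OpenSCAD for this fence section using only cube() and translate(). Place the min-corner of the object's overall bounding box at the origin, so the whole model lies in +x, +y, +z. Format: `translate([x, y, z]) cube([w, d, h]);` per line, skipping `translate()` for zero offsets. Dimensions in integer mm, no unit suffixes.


cube([71, 71, 1352]);
translate([2418, 0, 0]) cube([71, 71, 1352]);
translate([71, 0, 196]) cube([2347, 71, 93]);
translate([71, 0, 1092]) cube([2347, 71, 93]);
translate([166, 71, 58]) cube([109, 17, 1215]);
translate([370, 71, 58]) cube([109, 17, 1215]);
translate([574, 71, 58]) cube([109, 17, 1215]);
translate([778, 71, 58]) cube([109, 17, 1215]);
translate([982, 71, 58]) cube([109, 17, 1215]);
translate([1186, 71, 58]) cube([109, 17, 1215]);
translate([1390, 71, 58]) cube([109, 17, 1215]);
translate([1594, 71, 58]) cube([109, 17, 1215]);
translate([1798, 71, 58]) cube([109, 17, 1215]);
translate([2002, 71, 58]) cube([109, 17, 1215]);
translate([2206, 71, 58]) cube([109, 17, 1215]);


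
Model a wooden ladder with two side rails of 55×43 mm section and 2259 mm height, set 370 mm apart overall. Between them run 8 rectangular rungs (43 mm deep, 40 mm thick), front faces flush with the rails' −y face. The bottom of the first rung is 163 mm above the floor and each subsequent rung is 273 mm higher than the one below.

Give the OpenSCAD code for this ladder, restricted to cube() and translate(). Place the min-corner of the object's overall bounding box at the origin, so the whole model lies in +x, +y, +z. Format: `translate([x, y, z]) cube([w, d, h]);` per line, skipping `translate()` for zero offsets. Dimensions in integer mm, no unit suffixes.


// rung span = 370 - 2*55 = 260
// rung[k] z = 163 + k*273
cube([55, 43, 2259]);
translate([315, 0, 0]) cube([55, 43, 2259]);
translate([55, 0, 163]) cube([260, 43, 40]);
translate([55, 0, 436]) cube([260, 43, 40]);
translate([55, 0, 709]) cube([260, 43, 40]);
translate([55, 0, 982]) cube([260, 43, 40]);
translate([55, 0, 1255]) cube([260, 43, 40]);
translate([55, 0, 1528]) cube([260, 43, 40]);
translate([55, 0, 1801]) cube([260, 43, 40]);
translate([55, 0, 2074]) cube([260, 43, 40]);


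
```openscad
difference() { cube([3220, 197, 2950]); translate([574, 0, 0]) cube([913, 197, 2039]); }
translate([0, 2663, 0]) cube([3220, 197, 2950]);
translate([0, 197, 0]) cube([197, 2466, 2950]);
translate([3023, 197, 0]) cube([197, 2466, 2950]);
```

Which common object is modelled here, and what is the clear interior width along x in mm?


A single room. The interior width is 2826 mm.

Four walls enclosing a rectangle with a door in the front wall — a room. Outside width 3220 minus two 197 mm walls gives 2826 mm.


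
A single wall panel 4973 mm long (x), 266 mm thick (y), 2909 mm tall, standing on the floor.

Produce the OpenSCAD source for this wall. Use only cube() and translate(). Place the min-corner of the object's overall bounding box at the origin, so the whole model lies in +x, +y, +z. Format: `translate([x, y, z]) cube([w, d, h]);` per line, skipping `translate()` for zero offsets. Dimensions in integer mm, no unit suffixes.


cube([4973, 266, 2909]);


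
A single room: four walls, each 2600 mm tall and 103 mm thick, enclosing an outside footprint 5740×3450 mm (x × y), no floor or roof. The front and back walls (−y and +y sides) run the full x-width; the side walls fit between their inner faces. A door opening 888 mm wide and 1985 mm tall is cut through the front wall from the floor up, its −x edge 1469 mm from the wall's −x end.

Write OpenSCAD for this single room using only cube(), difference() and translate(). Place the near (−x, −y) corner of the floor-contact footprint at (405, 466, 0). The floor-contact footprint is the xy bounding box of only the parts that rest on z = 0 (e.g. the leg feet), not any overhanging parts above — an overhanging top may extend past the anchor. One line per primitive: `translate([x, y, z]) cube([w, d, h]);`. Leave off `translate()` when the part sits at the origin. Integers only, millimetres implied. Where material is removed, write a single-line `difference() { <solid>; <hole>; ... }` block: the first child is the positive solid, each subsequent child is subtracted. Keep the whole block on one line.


difference() { translate([405, 466, 0]) cube([5740, 103, 2600]); translate([1874, 466, 0]) cube([888, 103, 1985]); }
translate([405, 3813, 0]) cube([5740, 103, 2600]);
translate([405, 569, 0]) cube([103, 3244, 2600]);
translate([6042, 569, 0]) cube([103, 3244, 2600]);


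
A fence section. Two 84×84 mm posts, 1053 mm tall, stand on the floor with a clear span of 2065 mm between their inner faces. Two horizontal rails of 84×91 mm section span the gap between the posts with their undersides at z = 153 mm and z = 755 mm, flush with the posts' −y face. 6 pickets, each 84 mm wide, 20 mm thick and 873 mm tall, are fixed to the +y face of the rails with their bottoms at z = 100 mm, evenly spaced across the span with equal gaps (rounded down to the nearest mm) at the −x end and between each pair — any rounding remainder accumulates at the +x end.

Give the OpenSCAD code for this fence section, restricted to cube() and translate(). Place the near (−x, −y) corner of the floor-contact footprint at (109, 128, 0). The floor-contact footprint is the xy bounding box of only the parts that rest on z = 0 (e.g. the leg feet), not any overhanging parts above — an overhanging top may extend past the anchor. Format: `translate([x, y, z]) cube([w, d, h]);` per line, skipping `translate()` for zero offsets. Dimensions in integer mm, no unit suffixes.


translate([109, 128, 0]) cube([84, 84, 1053]);
translate([2258, 128, 0]) cube([84, 84, 1053]);
translate([193, 128, 153]) cube([2065, 84, 91]);
translate([193, 128, 755]) cube([2065, 84, 91]);
translate([416, 212, 100]) cube([84, 20, 873]);
translate([723, 212, 100]) cube([84, 20, 873]);
translate([1030, 212, 100]) cube([84, 20, 873]);
translate([1337, 212, 100]) cube([84, 20, 873]);
translate([1644, 212, 100]) cube([84, 20, 873]);
translate([1951, 212, 100]) cube([84, 20, 873]);


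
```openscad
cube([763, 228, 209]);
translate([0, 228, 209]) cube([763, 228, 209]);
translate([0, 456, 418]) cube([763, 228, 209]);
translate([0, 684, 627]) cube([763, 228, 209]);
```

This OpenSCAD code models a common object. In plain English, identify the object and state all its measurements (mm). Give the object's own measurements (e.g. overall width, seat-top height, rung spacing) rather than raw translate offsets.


A straight staircase of 4 solid steps. Each step is 763 mm wide (x), 228 mm deep (y, the going) and 209 mm tall (the rise). The first step rests on the floor; each subsequent step sits one going further in +y and one rise higher in +z, directly behind and above the previous step with no overlap.


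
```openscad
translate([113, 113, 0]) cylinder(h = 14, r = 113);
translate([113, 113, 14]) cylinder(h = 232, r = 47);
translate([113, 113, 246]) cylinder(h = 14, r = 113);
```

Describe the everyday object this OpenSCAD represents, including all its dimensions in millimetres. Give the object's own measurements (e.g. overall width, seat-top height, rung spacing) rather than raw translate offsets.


A spool: two coaxial disc flanges of radius 113 mm and thickness 14 mm, joined by a core cylinder of radius 47 mm and height 232 mm. The lower flange rests on z = 0 and the three cylinders share a vertical axis.


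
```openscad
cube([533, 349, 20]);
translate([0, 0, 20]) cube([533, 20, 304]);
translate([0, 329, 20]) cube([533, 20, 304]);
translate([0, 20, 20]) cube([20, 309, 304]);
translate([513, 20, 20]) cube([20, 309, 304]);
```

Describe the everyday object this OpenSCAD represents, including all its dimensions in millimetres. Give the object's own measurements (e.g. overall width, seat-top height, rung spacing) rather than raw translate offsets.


An open-topped rectangular box: outside dimensions 533×349×324 mm, with a uniform wall and base thickness of 20 mm. The base is a full 533×349 slab on the floor; four walls sit on top of the base. The front and back walls (the −y and +y sides) span the full width; the two side walls fit between them.


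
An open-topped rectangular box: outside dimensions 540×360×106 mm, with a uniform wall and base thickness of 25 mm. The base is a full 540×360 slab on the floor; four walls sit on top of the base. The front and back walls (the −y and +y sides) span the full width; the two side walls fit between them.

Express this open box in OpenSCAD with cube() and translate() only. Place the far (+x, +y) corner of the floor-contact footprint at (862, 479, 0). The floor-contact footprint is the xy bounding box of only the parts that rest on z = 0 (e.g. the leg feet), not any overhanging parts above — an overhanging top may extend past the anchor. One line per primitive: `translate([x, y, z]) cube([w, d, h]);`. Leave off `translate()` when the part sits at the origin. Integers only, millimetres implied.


translate([322, 119, 0]) cube([540, 360, 25]);
translate([322, 119, 25]) cube([540, 25, 81]);
translate([322, 454, 25]) cube([540, 25, 81]);
translate([322, 144, 25]) cube([25, 310, 81]);
translate([837, 144, 25]) cube([25, 310, 81]);


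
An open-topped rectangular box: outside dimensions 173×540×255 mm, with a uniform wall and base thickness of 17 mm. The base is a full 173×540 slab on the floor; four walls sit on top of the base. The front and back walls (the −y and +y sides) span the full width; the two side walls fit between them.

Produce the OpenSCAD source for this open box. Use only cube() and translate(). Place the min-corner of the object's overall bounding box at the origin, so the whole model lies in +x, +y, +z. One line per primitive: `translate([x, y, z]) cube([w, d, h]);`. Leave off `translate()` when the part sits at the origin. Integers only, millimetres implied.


cube([173, 540, 17]);
translate([0, 0, 17]) cube([173, 17, 238]);
translate([0, 523, 17]) cube([173, 17, 238]);
translate([0, 17, 17]) cube([17, 506, 238]);
translate([156, 17, 17]) cube([17, 506, 238]);


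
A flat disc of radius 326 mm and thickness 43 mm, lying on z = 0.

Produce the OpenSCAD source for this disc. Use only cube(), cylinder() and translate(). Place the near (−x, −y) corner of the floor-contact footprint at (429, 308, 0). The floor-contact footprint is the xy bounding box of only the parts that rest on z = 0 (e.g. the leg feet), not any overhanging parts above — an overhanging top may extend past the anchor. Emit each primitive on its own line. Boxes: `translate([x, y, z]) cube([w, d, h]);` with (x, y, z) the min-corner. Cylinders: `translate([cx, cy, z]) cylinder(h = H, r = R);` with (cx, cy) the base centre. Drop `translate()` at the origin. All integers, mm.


translate([755, 634, 0]) cylinder(h = 43, r = 326);


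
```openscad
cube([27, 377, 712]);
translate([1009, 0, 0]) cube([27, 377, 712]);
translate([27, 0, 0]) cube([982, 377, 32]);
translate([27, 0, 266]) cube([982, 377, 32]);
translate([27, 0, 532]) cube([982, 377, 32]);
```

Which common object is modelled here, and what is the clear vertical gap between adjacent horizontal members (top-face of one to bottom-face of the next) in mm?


A bookshelf. The clear shelf gap is 234 mm.

Two tall side panels with 3 horizontal boards between them — a bookshelf. The first two shelf undersides are at z = 0 and z = 266; with shelf thickness 32, the clear gap is 266 − 0 − 32 = 234 mm.


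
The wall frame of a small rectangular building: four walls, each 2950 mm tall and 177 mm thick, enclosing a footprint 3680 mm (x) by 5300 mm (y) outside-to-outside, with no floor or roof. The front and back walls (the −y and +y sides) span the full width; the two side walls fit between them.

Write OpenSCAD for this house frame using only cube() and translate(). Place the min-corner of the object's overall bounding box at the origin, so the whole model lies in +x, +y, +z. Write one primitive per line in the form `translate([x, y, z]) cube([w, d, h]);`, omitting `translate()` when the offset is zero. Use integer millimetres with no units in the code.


cube([3680, 177, 2950]);
translate([0, 5123, 0]) cube([3680, 177, 2950]);
translate([0, 177, 0]) cube([177, 4946, 2950]);
translate([3503, 177, 0]) cube([177, 4946, 2950]);


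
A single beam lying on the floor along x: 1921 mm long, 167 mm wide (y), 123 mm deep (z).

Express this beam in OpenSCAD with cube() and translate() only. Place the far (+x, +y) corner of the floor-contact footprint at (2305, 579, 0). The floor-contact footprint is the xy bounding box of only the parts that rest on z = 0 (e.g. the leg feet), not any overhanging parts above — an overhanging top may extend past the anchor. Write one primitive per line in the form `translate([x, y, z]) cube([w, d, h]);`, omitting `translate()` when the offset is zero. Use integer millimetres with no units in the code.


translate([384, 412, 0]) cube([1921, 167, 123]);


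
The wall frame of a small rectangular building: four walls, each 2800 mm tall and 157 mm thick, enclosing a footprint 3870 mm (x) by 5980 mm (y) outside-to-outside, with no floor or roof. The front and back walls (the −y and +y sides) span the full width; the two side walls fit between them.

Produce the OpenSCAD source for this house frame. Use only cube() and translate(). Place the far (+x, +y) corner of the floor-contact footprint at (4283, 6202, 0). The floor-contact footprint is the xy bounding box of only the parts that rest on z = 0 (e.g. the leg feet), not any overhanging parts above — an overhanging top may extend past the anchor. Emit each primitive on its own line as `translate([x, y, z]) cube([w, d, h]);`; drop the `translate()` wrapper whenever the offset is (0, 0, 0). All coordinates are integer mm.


translate([413, 222, 0]) cube([3870, 157, 2800]);
translate([413, 6045, 0]) cube([3870, 157, 2800]);
translate([413, 379, 0]) cube([157, 5666, 2800]);
translate([4126, 379, 0]) cube([157, 5666, 2800]);


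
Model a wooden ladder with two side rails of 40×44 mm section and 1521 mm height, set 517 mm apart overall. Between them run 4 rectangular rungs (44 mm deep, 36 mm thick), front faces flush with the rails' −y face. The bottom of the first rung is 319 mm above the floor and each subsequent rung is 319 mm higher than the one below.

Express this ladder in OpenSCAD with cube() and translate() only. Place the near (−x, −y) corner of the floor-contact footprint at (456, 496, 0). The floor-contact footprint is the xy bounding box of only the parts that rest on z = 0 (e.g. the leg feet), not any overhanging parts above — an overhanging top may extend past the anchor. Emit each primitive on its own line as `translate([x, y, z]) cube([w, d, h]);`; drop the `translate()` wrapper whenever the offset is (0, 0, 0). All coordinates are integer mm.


translate([456, 496, 0]) cube([40, 44, 1521]);
translate([933, 496, 0]) cube([40, 44, 1521]);
translate([496, 496, 319]) cube([437, 44, 36]);
translate([496, 496, 638]) cube([437, 44, 36]);
translate([496, 496, 957]) cube([437, 44, 36]);
translate([496, 496, 1276]) cube([437, 44, 36]);


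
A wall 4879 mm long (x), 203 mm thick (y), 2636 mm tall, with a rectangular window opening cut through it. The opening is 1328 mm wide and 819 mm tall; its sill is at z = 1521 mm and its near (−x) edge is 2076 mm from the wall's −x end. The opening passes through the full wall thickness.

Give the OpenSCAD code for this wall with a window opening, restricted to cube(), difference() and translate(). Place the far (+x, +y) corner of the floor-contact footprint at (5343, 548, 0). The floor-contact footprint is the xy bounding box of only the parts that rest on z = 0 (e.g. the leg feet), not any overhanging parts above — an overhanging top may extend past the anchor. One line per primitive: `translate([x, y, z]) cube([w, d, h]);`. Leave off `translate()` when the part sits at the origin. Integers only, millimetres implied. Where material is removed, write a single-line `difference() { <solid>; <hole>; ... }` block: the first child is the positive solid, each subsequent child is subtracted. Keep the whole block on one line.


difference() { translate([464, 345, 0]) cube([4879, 203, 2636]); translate([2540, 345, 1521]) cube([1328, 203, 819]); }


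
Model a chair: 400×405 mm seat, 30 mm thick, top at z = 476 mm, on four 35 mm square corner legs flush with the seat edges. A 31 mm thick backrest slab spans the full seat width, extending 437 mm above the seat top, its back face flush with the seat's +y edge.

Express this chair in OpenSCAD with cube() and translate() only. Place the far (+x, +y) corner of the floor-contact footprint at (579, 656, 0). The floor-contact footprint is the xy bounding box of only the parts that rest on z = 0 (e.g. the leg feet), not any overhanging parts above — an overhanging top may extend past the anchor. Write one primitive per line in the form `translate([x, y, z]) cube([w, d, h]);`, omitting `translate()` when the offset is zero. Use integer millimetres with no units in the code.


// leg_h = 476 - 30 = 446
translate([179, 251, 446]) cube([400, 405, 30]);
translate([179, 251, 0]) cube([35, 35, 446]);
translate([544, 251, 0]) cube([35, 35, 446]);
translate([179, 621, 0]) cube([35, 35, 446]);
translate([544, 621, 0]) cube([35, 35, 446]);
translate([179, 625, 476]) cube([400, 31, 437]);


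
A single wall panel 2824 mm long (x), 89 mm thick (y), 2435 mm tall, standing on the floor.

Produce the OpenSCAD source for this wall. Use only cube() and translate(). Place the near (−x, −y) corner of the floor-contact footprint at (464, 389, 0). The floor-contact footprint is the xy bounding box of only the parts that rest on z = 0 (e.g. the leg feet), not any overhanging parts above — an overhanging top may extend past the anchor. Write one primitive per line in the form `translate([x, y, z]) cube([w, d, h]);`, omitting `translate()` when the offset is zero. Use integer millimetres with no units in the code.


translate([464, 389, 0]) cube([2824, 89, 2435]);


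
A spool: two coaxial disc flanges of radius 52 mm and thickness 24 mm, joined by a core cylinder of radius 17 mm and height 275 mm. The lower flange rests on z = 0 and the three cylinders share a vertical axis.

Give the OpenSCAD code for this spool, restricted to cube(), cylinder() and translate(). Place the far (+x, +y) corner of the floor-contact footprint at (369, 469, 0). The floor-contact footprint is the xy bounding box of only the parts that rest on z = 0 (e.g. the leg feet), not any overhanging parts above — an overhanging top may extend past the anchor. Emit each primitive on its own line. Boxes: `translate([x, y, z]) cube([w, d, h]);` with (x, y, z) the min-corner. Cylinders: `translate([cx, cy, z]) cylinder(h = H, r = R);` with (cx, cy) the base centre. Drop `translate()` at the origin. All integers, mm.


translate([317, 417, 0]) cylinder(h = 24, r = 52);
translate([317, 417, 24]) cylinder(h = 275, r = 17);
translate([317, 417, 299]) cylinder(h = 24, r = 52);


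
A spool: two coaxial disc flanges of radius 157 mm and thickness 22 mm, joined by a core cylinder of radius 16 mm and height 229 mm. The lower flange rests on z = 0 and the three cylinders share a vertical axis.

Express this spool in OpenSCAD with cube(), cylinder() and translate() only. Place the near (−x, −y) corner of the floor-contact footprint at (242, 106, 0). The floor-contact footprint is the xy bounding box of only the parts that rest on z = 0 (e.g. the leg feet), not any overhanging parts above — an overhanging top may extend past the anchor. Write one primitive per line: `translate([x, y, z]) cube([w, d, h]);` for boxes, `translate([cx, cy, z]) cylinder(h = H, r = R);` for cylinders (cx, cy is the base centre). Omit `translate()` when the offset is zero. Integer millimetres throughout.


translate([399, 263, 0]) cylinder(h = 22, r = 157);
translate([399, 263, 22]) cylinder(h = 229, r = 16);
translate([399, 263, 251]) cylinder(h = 22, r = 157);


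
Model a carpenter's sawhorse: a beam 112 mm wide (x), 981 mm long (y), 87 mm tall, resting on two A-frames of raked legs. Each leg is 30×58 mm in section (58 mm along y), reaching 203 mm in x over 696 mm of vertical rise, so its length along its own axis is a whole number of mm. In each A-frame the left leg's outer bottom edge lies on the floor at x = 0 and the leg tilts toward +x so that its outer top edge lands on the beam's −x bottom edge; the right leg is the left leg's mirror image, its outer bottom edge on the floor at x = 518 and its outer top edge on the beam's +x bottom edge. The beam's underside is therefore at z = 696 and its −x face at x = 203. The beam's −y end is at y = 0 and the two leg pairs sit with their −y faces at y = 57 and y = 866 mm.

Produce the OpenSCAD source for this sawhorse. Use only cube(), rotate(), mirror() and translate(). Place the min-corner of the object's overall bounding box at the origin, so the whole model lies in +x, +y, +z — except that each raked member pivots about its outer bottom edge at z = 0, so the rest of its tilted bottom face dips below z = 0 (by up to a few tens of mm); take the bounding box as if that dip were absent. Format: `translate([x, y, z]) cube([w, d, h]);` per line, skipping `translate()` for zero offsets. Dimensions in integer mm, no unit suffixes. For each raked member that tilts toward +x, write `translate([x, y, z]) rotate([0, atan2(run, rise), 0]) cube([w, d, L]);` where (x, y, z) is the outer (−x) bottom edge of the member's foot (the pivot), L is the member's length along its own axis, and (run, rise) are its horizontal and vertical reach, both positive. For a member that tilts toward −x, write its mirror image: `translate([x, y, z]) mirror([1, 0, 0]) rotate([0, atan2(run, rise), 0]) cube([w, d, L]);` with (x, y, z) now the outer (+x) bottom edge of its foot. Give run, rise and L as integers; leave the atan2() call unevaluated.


translate([203, 0, 696]) cube([112, 981, 87]);
translate([0, 57, 0]) rotate([0, atan2(203, 696), 0]) cube([30, 58, 725]);
translate([518, 57, 0]) mirror([1, 0, 0]) rotate([0, atan2(203, 696), 0]) cube([30, 58, 725]);
translate([0, 866, 0]) rotate([0, atan2(203, 696), 0]) cube([30, 58, 725]);
translate([518, 866, 0]) mirror([1, 0, 0]) rotate([0, atan2(203, 696), 0]) cube([30, 58, 725]);
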